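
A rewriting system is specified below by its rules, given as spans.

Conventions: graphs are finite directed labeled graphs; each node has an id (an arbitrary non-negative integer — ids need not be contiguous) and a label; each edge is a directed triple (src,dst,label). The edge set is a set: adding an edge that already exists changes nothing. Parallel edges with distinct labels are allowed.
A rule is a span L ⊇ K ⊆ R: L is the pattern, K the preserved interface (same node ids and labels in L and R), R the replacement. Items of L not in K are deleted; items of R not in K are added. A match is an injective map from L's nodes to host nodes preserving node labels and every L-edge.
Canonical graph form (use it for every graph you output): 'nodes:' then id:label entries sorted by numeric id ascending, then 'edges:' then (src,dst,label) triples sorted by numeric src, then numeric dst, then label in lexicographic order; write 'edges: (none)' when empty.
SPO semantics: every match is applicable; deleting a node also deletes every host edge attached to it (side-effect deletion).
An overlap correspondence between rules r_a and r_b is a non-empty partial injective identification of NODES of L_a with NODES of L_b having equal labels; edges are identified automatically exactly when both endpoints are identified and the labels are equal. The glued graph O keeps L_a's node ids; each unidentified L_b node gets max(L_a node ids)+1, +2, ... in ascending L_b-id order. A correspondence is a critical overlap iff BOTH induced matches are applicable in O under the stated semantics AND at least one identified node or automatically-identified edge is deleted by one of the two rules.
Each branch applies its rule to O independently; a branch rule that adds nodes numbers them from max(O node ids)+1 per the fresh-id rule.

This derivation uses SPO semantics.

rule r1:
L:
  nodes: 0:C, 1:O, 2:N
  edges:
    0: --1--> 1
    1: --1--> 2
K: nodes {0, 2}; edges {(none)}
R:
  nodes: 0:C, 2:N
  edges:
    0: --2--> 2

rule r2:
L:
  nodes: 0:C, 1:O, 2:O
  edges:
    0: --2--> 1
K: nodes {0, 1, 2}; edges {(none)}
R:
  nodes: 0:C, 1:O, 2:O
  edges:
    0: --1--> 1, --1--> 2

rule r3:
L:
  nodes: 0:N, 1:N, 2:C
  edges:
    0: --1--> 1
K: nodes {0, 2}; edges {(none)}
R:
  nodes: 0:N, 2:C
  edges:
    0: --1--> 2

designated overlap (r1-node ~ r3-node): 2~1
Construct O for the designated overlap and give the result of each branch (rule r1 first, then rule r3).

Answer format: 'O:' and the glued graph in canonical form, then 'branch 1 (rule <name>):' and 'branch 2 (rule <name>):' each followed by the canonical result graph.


O:
nodes: 0:C, 1:O, 2:N, 3:N, 4:C
edges: (0,1,1); (1,2,1); (3,2,1)
branch 1 (rule r1):
nodes: 0:C, 2:N, 3:N, 4:C
edges: (0,2,2); (3,2,1)
branch 2 (rule r3):
nodes: 0:C, 1:O, 3:N, 4:C
edges: (0,1,1); (3,4,1)


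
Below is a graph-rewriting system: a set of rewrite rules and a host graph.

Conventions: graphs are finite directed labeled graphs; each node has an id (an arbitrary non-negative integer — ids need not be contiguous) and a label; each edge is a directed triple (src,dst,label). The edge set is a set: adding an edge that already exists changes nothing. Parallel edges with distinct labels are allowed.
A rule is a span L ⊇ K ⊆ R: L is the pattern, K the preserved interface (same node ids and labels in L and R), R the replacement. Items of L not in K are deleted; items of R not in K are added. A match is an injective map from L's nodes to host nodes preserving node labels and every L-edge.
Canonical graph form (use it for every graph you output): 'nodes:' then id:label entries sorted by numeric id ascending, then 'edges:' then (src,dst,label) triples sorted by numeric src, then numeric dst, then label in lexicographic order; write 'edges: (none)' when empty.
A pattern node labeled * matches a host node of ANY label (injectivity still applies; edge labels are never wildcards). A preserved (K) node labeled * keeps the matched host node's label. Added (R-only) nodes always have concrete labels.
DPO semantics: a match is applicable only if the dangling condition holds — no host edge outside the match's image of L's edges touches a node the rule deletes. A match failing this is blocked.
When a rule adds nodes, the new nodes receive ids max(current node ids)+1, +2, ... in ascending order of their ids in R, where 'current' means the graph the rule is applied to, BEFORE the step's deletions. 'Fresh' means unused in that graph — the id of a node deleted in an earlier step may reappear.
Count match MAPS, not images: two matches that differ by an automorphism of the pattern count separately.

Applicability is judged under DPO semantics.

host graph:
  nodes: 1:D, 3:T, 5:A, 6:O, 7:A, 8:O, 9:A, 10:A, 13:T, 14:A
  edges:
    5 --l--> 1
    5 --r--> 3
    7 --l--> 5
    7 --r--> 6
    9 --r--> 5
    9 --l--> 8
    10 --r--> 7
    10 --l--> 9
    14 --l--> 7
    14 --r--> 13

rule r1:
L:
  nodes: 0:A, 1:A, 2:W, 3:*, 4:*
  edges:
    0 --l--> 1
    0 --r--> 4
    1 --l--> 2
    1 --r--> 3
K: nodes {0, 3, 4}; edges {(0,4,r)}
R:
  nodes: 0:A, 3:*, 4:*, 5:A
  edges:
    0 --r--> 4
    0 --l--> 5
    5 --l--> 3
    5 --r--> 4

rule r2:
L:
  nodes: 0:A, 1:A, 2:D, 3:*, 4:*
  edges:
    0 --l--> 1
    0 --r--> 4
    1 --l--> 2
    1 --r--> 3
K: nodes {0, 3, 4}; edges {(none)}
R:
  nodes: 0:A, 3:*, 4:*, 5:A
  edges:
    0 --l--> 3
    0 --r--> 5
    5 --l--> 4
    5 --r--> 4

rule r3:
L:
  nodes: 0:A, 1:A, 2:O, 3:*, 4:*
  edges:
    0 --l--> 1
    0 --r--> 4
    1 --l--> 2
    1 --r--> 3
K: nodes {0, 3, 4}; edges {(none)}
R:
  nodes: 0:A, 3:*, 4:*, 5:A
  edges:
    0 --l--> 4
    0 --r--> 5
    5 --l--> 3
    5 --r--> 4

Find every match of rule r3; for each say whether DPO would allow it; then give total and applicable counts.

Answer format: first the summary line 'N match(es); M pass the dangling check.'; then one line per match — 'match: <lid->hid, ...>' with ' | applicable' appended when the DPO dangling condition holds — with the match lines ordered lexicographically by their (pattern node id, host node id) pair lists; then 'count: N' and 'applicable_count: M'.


1 match(es); 1 pass the dangling check.
match: 0->10, 1->9, 2->8, 3->5, 4->7 | applicable
count: 1
applicable_count: 1


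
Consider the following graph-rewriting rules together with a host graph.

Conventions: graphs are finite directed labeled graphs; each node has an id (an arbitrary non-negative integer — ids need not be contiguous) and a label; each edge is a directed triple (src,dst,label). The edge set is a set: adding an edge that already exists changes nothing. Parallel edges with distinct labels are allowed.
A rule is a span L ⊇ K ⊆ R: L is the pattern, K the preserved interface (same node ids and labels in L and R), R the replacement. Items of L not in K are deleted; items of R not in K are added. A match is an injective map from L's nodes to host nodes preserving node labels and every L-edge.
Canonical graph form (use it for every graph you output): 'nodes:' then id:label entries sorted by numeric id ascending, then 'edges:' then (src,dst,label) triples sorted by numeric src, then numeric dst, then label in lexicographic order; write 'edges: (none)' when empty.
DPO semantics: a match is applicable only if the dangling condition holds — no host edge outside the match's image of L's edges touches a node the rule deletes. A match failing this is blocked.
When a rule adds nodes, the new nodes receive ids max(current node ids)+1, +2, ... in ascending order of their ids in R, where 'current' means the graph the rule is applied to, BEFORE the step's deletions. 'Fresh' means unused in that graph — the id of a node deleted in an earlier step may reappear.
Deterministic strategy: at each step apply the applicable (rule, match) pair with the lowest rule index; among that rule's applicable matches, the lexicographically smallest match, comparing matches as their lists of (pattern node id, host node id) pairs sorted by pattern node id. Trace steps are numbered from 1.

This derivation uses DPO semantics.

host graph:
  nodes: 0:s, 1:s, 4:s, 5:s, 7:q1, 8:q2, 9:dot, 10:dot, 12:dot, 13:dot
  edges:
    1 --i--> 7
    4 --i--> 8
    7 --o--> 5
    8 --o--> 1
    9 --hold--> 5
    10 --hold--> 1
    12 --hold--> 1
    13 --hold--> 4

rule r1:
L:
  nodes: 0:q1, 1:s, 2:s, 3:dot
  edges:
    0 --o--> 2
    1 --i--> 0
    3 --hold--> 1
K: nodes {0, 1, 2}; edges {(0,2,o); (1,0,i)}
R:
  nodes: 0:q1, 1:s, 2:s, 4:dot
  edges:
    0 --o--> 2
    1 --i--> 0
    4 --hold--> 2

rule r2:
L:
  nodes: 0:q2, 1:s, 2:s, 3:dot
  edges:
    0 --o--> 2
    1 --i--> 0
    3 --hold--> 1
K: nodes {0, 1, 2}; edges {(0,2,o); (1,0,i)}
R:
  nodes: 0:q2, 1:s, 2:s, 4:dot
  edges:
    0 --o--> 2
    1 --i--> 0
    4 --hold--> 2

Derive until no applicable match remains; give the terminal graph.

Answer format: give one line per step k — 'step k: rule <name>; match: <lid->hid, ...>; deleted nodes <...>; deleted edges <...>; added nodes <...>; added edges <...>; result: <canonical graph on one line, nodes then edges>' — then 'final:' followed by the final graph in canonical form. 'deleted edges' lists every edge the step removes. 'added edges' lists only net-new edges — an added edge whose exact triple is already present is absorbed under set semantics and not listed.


step 1: rule r1; match: 0->7, 1->1, 2->5, 3->10; deleted nodes 10; deleted edges (10,1,hold); added nodes 14; added edges (14,5,hold); result: nodes: 0:s, 1:s, 4:s, 5:s, 7:q1, 8:q2, 9:dot, 12:dot, 13:dot, 14:dot edges: (1,7,i); (4,8,i); (7,5,o); (8,1,o); (9,5,hold); (12,1,hold); (13,4,hold); (14,5,hold)
step 2: rule r1; match: 0->7, 1->1, 2->5, 3->12; deleted nodes 12; deleted edges (12,1,hold); added nodes 15; added edges (15,5,hold); result: nodes: 0:s, 1:s, 4:s, 5:s, 7:q1, 8:q2, 9:dot, 13:dot, 14:dot, 15:dot edges: (1,7,i); (4,8,i); (7,5,o); (8,1,o); (9,5,hold); (13,4,hold); (14,5,hold); (15,5,hold)
step 3: rule r2; match: 0->8, 1->4, 2->1, 3->13; deleted nodes 13; deleted edges (13,4,hold); added nodes 16; added edges (16,1,hold); result: nodes: 0:s, 1:s, 4:s, 5:s, 7:q1, 8:q2, 9:dot, 14:dot, 15:dot, 16:dot edges: (1,7,i); (4,8,i); (7,5,o); (8,1,o); (9,5,hold); (14,5,hold); (15,5,hold); (16,1,hold)
step 4: rule r1; match: 0->7, 1->1, 2->5, 3->16; deleted nodes 16; deleted edges (16,1,hold); added nodes 17; added edges (17,5,hold); result: nodes: 0:s, 1:s, 4:s, 5:s, 7:q1, 8:q2, 9:dot, 14:dot, 15:dot, 17:dot edges: (1,7,i); (4,8,i); (7,5,o); (8,1,o); (9,5,hold); (14,5,hold); (15,5,hold); (17,5,hold)
final:
nodes: 0:s, 1:s, 4:s, 5:s, 7:q1, 8:q2, 9:dot, 14:dot, 15:dot, 17:dot
edges: (1,7,i); (4,8,i); (7,5,o); (8,1,o); (9,5,hold); (14,5,hold); (15,5,hold); (17,5,hold)


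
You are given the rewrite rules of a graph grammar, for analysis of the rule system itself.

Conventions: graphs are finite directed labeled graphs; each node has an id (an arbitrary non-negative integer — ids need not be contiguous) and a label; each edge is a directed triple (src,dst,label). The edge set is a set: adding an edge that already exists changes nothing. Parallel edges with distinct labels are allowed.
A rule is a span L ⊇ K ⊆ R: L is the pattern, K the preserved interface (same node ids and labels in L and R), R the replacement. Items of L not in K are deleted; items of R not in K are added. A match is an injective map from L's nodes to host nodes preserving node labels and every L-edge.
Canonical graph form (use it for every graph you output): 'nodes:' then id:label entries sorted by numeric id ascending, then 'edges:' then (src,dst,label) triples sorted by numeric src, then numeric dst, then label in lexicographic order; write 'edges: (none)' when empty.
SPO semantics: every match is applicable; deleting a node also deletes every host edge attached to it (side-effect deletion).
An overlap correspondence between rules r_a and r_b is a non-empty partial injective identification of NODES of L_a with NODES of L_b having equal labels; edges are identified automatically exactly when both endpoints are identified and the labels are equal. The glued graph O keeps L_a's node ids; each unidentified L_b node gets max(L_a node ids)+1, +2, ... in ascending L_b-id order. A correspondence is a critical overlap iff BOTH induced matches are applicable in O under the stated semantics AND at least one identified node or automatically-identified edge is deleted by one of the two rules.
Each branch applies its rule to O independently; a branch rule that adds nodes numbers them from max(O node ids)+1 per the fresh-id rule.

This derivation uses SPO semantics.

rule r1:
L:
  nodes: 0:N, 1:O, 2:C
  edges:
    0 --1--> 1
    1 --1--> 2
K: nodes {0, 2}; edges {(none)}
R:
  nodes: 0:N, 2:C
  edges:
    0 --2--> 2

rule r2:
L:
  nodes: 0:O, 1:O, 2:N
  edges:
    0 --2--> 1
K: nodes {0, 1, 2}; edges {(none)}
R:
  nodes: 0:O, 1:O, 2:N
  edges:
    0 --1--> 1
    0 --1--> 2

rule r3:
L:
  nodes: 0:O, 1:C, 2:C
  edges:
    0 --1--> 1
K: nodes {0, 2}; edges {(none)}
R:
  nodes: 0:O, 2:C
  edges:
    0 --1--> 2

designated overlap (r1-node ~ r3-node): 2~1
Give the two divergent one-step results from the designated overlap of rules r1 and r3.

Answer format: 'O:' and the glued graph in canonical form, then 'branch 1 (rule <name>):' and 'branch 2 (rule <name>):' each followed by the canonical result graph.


O:
nodes: 0:N, 1:O, 2:C, 3:O, 4:C
edges: (0,1,1); (1,2,1); (3,2,1)
branch 1 (rule r1):
nodes: 0:N, 2:C, 3:O, 4:C
edges: (0,2,2); (3,2,1)
branch 2 (rule r3):
nodes: 0:N, 1:O, 3:O, 4:C
edges: (0,1,1); (3,4,1)


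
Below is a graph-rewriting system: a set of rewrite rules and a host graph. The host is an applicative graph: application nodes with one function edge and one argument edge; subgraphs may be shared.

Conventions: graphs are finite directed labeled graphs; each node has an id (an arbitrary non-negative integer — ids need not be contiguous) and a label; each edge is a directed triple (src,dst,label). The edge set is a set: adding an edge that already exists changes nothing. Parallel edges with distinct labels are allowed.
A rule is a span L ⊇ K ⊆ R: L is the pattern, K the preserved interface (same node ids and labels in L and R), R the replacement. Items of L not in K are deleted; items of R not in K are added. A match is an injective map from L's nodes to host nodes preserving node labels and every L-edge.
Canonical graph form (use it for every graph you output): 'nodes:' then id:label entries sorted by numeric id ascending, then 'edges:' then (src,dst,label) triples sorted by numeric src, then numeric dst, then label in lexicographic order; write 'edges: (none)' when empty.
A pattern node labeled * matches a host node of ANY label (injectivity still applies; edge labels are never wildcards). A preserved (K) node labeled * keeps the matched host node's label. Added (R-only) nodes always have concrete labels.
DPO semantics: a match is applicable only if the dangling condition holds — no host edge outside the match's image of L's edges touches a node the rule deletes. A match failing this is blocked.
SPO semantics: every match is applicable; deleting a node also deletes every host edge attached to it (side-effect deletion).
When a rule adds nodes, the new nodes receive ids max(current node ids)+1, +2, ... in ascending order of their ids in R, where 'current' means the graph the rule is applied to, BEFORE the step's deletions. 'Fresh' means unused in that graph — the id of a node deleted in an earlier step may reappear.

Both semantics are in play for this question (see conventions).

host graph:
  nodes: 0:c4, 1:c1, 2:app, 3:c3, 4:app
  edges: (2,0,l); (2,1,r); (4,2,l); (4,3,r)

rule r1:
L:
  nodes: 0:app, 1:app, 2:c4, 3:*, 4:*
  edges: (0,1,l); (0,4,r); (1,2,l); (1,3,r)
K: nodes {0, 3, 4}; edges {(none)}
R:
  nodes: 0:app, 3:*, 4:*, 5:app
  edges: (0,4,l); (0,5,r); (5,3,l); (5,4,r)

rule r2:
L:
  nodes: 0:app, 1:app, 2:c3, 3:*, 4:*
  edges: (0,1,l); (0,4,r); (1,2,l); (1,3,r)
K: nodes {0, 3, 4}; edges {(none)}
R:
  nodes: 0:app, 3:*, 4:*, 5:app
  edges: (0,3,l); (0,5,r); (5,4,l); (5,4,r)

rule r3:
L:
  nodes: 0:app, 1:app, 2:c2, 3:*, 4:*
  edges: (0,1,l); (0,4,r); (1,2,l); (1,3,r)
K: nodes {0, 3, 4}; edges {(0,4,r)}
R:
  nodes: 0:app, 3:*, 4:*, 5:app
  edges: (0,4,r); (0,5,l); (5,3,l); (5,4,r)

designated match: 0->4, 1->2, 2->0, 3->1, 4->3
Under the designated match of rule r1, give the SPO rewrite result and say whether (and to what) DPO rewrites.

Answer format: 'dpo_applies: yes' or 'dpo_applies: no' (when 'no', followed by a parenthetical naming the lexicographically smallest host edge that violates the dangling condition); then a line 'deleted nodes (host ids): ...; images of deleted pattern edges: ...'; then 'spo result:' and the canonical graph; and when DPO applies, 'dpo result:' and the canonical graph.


dpo_applies: yes
deleted nodes (host ids): 0, 2; images of deleted pattern edges: (2,0,l); (2,1,r); (4,2,l); (4,3,r)
spo result:
nodes: 1:c1, 3:c3, 4:app, 5:app
edges: (4,3,l); (4,5,r); (5,1,l); (5,3,r)
dpo result:
nodes: 1:c1, 3:c3, 4:app, 5:app
edges: (4,3,l); (4,5,r); (5,1,l); (5,3,r)


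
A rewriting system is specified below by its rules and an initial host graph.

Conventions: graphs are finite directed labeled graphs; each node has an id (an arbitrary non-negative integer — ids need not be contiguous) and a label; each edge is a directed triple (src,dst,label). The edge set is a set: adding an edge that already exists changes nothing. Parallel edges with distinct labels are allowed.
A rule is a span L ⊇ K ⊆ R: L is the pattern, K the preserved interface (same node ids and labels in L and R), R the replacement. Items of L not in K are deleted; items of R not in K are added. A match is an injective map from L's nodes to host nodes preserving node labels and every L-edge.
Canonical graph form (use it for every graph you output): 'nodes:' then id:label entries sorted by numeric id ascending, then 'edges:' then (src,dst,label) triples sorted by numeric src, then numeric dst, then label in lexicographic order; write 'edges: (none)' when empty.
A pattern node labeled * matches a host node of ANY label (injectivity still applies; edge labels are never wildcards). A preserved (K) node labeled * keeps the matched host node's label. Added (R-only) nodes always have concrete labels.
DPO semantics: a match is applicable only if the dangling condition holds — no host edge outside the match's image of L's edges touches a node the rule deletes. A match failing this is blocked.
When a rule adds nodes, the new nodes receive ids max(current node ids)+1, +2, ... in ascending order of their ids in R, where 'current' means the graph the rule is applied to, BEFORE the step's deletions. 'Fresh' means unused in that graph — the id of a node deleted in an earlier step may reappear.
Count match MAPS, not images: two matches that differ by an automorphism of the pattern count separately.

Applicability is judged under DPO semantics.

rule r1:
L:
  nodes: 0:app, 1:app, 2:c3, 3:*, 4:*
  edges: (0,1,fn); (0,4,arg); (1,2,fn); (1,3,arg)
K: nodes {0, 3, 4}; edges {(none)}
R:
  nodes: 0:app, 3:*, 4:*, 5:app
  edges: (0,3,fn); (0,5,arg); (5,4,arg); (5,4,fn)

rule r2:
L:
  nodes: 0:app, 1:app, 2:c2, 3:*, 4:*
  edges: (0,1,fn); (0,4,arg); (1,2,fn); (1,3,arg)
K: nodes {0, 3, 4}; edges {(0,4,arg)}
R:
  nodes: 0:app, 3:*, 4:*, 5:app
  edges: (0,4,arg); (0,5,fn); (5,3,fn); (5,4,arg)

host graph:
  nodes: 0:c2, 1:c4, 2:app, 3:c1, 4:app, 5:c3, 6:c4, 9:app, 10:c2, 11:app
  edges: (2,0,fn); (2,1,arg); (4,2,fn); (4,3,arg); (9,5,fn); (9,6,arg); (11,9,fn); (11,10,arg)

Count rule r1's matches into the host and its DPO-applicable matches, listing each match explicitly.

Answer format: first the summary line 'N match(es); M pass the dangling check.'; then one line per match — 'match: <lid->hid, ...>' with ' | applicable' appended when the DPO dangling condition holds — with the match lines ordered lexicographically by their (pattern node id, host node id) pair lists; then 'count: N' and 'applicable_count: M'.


1 match(es); 1 pass the dangling check.
match: 0->11, 1->9, 2->5, 3->6, 4->10 | applicable
count: 1
applicable_count: 1


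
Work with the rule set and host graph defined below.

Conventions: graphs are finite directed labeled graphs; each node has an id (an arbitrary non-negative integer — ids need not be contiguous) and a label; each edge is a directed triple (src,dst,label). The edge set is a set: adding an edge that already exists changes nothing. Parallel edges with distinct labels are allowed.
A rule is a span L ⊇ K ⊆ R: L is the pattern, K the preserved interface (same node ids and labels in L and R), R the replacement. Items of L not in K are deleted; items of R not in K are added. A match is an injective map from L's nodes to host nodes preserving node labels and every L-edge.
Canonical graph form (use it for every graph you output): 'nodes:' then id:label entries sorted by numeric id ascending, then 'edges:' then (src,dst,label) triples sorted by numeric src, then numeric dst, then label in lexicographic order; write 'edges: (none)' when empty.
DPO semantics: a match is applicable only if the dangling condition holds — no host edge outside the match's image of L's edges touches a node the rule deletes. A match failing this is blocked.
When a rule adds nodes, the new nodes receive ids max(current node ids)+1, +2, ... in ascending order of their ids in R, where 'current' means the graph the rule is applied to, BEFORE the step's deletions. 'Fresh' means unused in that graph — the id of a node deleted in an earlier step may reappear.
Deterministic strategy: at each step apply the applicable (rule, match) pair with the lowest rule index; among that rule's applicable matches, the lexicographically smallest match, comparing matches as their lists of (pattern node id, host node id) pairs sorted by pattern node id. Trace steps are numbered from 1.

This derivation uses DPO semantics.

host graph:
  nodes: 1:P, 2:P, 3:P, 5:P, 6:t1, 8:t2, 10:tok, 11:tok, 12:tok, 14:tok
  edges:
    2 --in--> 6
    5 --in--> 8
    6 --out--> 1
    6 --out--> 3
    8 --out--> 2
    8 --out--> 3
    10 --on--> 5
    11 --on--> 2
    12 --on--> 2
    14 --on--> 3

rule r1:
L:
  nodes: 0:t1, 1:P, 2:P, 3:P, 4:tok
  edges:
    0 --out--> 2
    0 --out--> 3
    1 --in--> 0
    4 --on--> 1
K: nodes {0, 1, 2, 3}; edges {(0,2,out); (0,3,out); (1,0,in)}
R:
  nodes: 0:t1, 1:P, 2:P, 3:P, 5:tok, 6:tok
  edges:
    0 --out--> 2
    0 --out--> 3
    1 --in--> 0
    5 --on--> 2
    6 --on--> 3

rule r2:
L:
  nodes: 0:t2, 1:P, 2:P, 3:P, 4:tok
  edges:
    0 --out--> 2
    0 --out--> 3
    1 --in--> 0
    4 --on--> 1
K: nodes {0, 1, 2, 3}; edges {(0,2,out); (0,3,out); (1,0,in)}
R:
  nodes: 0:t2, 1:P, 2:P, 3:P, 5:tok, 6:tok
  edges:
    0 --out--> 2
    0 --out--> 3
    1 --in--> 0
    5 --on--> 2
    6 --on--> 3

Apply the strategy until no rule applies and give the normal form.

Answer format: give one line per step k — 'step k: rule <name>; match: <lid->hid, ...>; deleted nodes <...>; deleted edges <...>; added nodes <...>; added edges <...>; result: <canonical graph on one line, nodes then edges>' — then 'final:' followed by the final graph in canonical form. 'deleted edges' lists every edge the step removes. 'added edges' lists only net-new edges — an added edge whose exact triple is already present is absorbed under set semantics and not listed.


step 1: rule r1; match: 0->6, 1->2, 2->1, 3->3, 4->11; deleted nodes 11; deleted edges (11,2,on); added nodes 15, 16; added edges (15,1,on); (16,3,on); result: nodes: 1:P, 2:P, 3:P, 5:P, 6:t1, 8:t2, 10:tok, 12:tok, 14:tok, 15:tok, 16:tok edges: (2,6,in); (5,8,in); (6,1,out); (6,3,out); (8,2,out); (8,3,out); (10,5,on); (12,2,on); (14,3,on); (15,1,on); (16,3,on)
step 2: rule r1; match: 0->6, 1->2, 2->1, 3->3, 4->12; deleted nodes 12; deleted edges (12,2,on); added nodes 17, 18; added edges (17,1,on); (18,3,on); result: nodes: 1:P, 2:P, 3:P, 5:P, 6:t1, 8:t2, 10:tok, 14:tok, 15:tok, 16:tok, 17:tok, 18:tok edges: (2,6,in); (5,8,in); (6,1,out); (6,3,out); (8,2,out); (8,3,out); (10,5,on); (14,3,on); (15,1,on); (16,3,on); (17,1,on); (18,3,on)
step 3: rule r2; match: 0->8, 1->5, 2->2, 3->3, 4->10; deleted nodes 10; deleted edges (10,5,on); added nodes 19, 20; added edges (19,2,on); (20,3,on); result: nodes: 1:P, 2:P, 3:P, 5:P, 6:t1, 8:t2, 14:tok, 15:tok, 16:tok, 17:tok, 18:tok, 19:tok, 20:tok edges: (2,6,in); (5,8,in); (6,1,out); (6,3,out); (8,2,out); (8,3,out); (14,3,on); (15,1,on); (16,3,on); (17,1,on); (18,3,on); (19,2,on); (20,3,on)
step 4: rule r1; match: 0->6, 1->2, 2->1, 3->3, 4->19; deleted nodes 19; deleted edges (19,2,on); added nodes 21, 22; added edges (21,1,on); (22,3,on); result: nodes: 1:P, 2:P, 3:P, 5:P, 6:t1, 8:t2, 14:tok, 15:tok, 16:tok, 17:tok, 18:tok, 20:tok, 21:tok, 22:tok edges: (2,6,in); (5,8,in); (6,1,out); (6,3,out); (8,2,out); (8,3,out); (14,3,on); (15,1,on); (16,3,on); (17,1,on); (18,3,on); (20,3,on); (21,1,on); (22,3,on)
final:
nodes: 1:P, 2:P, 3:P, 5:P, 6:t1, 8:t2, 14:tok, 15:tok, 16:tok, 17:tok, 18:tok, 20:tok, 21:tok, 22:tok
edges: (2,6,in); (5,8,in); (6,1,out); (6,3,out); (8,2,out); (8,3,out); (14,3,on); (15,1,on); (16,3,on); (17,1,on); (18,3,on); (20,3,on); (21,1,on); (22,3,on)


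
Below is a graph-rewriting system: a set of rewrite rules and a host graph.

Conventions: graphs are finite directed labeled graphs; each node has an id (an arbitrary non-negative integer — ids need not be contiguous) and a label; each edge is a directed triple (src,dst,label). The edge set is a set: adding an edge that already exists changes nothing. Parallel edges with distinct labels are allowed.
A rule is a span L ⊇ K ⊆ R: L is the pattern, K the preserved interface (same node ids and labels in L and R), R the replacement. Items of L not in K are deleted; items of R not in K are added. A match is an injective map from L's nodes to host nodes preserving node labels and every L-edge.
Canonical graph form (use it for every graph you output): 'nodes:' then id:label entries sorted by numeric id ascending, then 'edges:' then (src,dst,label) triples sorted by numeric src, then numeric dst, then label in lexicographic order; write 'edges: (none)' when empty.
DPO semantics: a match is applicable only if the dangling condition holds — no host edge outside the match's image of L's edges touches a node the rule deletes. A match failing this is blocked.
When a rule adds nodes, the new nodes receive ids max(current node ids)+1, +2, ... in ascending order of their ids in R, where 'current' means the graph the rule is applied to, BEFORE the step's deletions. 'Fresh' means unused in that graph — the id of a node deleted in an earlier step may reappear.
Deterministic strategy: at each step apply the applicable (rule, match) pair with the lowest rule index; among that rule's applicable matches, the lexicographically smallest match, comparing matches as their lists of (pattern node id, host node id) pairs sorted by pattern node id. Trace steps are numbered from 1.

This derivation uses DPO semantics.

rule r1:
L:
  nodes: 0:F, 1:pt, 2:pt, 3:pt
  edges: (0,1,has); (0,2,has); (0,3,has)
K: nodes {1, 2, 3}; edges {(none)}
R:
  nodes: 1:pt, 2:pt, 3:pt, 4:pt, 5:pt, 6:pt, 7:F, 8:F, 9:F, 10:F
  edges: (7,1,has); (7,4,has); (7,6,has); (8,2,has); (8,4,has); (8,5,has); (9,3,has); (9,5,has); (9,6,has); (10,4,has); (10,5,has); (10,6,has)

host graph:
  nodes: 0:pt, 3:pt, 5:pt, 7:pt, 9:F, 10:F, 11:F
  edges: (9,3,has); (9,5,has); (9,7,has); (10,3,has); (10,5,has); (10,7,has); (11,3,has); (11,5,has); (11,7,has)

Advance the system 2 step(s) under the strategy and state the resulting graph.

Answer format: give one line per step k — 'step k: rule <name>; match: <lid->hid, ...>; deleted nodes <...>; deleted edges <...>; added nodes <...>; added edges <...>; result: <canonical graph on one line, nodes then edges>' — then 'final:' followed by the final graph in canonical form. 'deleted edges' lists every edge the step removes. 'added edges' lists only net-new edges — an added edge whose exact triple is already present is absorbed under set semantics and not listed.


step 1: rule r1; match: 0->9, 1->3, 2->5, 3->7; deleted nodes 9; deleted edges (9,3,has); (9,5,has); (9,7,has); added nodes 12, 13, 14, 15, 16, 17, 18; added edges (15,3,has); (15,12,has); (15,14,has); (16,5,has); (16,12,has); (16,13,has); (17,7,has); (17,13,has); (17,14,has); (18,12,has); (18,13,has); (18,14,has); result: nodes: 0:pt, 3:pt, 5:pt, 7:pt, 10:F, 11:F, 12:pt, 13:pt, 14:pt, 15:F, 16:F, 17:F, 18:F edges: (10,3,has); (10,5,has); (10,7,has); (11,3,has); (11,5,has); (11,7,has); (15,3,has); (15,12,has); (15,14,has); (16,5,has); (16,12,has); (16,13,has); (17,7,has); (17,13,has); (17,14,has); (18,12,has); (18,13,has); (18,14,has)
step 2: rule r1; match: 0->10, 1->3, 2->5, 3->7; deleted nodes 10; deleted edges (10,3,has); (10,5,has); (10,7,has); added nodes 19, 20, 21, 22, 23, 24, 25; added edges (22,3,has); (22,19,has); (22,21,has); (23,5,has); (23,19,has); (23,20,has); (24,7,has); (24,20,has); (24,21,has); (25,19,has); (25,20,has); (25,21,has); result: nodes: 0:pt, 3:pt, 5:pt, 7:pt, 11:F, 12:pt, 13:pt, 14:pt, 15:F, 16:F, 17:F, 18:F, 19:pt, 20:pt, 21:pt, 22:F, 23:F, 24:F, 25:F edges: (11,3,has); (11,5,has); (11,7,has); (15,3,has); (15,12,has); (15,14,has); (16,5,has); (16,12,has); (16,13,has); (17,7,has); (17,13,has); (17,14,has); (18,12,has); (18,13,has); (18,14,has); (22,3,has); (22,19,has); (22,21,has); (23,5,has); (23,19,has); (23,20,has); (24,7,has); (24,20,has); (24,21,has); (25,19,has); (25,20,has); (25,21,has)
final:
nodes: 0:pt, 3:pt, 5:pt, 7:pt, 11:F, 12:pt, 13:pt, 14:pt, 15:F, 16:F, 17:F, 18:F, 19:pt, 20:pt, 21:pt, 22:F, 23:F, 24:F, 25:F
edges: (11,3,has); (11,5,has); (11,7,has); (15,3,has); (15,12,has); (15,14,has); (16,5,has); (16,12,has); (16,13,has); (17,7,has); (17,13,has); (17,14,has); (18,12,has); (18,13,has); (18,14,has); (22,3,has); (22,19,has); (22,21,has); (23,5,has); (23,19,has); (23,20,has); (24,7,has); (24,20,has); (24,21,has); (25,19,has); (25,20,has); (25,21,has)


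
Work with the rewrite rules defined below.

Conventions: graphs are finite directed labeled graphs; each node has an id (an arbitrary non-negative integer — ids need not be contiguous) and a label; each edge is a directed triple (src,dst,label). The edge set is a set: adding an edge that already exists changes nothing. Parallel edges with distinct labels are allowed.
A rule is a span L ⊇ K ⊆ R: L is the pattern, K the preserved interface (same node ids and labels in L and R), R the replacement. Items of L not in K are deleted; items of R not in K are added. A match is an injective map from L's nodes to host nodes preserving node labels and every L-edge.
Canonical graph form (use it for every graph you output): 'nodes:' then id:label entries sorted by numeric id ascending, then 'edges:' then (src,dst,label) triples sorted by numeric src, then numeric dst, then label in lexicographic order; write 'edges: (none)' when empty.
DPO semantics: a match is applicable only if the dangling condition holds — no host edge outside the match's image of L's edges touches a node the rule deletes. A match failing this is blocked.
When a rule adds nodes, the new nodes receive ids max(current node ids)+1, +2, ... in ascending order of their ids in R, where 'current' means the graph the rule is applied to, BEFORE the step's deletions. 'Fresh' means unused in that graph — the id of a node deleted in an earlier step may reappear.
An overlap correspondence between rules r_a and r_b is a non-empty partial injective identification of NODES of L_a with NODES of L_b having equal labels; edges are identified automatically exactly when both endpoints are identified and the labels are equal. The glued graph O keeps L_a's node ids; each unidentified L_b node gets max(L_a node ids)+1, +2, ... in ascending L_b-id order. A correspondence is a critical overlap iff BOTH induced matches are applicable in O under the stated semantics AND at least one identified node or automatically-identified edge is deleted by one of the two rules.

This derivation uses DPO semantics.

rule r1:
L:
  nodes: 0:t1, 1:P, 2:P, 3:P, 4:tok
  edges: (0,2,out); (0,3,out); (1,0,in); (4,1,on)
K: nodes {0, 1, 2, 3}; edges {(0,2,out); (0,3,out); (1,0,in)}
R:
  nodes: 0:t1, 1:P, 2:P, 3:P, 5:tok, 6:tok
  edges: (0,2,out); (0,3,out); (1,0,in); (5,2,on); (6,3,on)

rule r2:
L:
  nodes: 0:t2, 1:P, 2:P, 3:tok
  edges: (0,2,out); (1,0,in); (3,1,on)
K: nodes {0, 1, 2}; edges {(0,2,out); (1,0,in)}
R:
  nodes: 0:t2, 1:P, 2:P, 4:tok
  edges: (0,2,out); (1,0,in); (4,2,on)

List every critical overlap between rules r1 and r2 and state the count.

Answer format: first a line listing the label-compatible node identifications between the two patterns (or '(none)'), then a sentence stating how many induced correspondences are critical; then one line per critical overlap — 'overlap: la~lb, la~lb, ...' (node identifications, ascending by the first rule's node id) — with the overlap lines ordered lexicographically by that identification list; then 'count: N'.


label-compatible node identifications between L(r1) and L(r2): 1~1, 1~2, 2~1, 2~2, 3~1, 3~2, 4~3
3 of the induced correspondences are critical overlaps of r1 and r2.
overlap: 1~1, 2~2, 4~3
overlap: 1~1, 3~2, 4~3
overlap: 1~1, 4~3
count: 3


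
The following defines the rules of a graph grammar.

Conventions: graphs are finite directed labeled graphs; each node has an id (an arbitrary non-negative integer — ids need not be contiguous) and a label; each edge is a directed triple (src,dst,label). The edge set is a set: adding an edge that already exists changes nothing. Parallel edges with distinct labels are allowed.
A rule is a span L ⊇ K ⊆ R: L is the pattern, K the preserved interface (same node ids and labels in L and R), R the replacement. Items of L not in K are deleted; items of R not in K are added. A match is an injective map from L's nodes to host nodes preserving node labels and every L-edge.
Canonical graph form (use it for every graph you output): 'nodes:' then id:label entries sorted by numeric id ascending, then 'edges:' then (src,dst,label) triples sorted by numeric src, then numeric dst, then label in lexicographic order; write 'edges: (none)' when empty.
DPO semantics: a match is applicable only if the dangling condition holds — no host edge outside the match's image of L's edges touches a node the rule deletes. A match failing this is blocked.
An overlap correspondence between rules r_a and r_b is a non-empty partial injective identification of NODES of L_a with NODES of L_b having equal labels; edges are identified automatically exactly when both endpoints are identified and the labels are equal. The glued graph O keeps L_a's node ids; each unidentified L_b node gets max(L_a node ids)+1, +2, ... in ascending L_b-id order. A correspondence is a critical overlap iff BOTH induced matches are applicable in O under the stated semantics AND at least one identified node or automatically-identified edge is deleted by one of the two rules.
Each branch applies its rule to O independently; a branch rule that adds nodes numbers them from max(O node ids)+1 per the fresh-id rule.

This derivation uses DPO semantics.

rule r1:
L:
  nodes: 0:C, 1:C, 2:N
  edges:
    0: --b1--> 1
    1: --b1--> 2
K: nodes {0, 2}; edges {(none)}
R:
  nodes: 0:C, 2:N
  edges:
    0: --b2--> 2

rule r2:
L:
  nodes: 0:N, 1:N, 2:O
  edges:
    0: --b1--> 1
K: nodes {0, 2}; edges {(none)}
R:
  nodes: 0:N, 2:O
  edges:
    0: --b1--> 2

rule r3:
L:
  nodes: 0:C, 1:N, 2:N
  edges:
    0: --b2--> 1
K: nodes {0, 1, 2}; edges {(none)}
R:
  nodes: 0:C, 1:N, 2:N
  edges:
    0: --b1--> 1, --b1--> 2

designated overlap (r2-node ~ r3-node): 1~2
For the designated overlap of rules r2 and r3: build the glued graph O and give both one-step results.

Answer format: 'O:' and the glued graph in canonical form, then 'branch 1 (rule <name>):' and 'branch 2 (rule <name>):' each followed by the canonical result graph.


O:
nodes: 0:N, 1:N, 2:O, 3:C, 4:N
edges: (0,1,b1); (3,4,b2)
branch 1 (rule r2):
nodes: 0:N, 2:O, 3:C, 4:N
edges: (0,2,b1); (3,4,b2)
branch 2 (rule r3):
nodes: 0:N, 1:N, 2:O, 3:C, 4:N
edges: (0,1,b1); (3,1,b1); (3,4,b1)


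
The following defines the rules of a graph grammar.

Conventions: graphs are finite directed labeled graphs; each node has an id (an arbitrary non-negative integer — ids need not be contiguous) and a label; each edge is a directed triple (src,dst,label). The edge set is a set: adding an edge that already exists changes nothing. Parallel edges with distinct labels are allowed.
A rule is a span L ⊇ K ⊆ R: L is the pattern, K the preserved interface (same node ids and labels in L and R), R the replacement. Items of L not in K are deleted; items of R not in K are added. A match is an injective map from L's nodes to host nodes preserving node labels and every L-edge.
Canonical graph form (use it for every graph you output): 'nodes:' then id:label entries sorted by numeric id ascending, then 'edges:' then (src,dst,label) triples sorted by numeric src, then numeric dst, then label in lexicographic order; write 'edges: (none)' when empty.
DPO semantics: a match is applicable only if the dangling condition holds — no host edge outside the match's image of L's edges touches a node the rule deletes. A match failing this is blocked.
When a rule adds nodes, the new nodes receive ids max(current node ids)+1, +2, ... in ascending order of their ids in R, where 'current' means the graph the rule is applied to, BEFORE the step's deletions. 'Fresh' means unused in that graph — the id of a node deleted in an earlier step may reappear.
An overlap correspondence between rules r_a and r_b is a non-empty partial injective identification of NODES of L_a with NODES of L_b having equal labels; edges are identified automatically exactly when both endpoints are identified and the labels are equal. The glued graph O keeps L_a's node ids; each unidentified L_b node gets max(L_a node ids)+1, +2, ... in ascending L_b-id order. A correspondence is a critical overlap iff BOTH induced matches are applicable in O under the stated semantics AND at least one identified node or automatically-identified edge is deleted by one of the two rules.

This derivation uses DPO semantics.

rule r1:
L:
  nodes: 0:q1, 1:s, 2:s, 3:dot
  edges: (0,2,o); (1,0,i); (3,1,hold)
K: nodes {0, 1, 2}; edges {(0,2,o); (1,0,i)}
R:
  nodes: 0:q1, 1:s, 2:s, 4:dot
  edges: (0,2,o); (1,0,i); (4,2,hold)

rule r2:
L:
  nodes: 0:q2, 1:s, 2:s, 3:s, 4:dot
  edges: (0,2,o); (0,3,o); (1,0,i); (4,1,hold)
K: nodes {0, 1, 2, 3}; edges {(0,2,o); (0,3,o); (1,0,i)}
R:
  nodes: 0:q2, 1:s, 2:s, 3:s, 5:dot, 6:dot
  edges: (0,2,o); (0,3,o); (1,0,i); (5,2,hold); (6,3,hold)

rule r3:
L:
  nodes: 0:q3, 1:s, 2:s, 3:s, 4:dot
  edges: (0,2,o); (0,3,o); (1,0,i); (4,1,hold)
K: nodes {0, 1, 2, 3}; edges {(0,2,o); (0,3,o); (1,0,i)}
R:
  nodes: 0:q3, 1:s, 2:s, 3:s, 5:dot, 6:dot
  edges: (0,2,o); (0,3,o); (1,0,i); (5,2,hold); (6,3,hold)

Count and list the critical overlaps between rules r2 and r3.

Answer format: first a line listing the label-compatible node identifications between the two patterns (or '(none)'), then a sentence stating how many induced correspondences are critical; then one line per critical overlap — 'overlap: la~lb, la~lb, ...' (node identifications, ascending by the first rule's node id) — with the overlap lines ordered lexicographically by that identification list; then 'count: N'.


label-compatible node identifications between L(r2) and L(r3): 1~1, 1~2, 1~3, 2~1, 2~2, 2~3, 3~1, 3~2, 3~3, 4~4
7 of the induced correspondences are critical overlaps of r2 and r3.
overlap: 1~1, 2~2, 3~3, 4~4
overlap: 1~1, 2~2, 4~4
overlap: 1~1, 2~3, 3~2, 4~4
overlap: 1~1, 2~3, 4~4
overlap: 1~1, 3~2, 4~4
overlap: 1~1, 3~3, 4~4
overlap: 1~1, 4~4
count: 7


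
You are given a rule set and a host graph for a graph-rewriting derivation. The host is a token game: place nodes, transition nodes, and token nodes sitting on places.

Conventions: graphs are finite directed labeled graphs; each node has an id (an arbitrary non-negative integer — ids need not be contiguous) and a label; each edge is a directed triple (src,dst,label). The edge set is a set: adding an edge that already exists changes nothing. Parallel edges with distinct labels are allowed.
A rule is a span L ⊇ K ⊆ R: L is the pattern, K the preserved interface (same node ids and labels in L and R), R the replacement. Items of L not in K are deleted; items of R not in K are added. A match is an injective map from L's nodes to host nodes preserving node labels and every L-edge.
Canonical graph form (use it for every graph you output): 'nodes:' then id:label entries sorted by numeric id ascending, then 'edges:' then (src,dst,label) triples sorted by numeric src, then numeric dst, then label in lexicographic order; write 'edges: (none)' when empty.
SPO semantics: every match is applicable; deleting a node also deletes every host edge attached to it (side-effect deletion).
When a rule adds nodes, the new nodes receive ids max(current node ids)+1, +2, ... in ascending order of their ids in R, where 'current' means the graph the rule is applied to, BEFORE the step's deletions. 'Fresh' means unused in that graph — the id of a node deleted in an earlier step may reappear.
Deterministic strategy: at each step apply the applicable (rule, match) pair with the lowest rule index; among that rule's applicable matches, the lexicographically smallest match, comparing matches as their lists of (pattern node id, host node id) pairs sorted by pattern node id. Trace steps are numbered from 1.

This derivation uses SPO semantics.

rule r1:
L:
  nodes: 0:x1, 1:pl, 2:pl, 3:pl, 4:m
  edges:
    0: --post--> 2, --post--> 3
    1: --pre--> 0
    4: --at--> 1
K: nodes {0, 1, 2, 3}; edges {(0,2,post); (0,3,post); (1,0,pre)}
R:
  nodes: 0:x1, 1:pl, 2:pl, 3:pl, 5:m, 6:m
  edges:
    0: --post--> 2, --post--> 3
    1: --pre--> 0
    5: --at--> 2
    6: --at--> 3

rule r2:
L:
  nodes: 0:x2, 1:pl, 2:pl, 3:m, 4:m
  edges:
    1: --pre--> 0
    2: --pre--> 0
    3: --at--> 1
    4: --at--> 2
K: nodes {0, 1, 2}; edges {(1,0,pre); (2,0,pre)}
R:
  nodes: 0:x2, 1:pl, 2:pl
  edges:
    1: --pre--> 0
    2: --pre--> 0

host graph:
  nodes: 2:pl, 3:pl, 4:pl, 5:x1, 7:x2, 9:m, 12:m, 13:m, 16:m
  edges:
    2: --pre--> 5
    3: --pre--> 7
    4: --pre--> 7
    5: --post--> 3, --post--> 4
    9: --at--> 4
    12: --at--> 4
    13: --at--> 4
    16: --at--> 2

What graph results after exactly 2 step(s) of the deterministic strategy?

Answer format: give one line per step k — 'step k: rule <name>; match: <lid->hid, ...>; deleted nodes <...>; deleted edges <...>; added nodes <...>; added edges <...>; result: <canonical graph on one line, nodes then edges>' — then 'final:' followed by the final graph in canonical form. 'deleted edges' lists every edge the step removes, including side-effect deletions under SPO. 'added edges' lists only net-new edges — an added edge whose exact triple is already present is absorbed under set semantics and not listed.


step 1: rule r1; match: 0->5, 1->2, 2->3, 3->4, 4->16; deleted nodes 16; deleted edges (16,2,at); added nodes 17, 18; added edges (17,3,at); (18,4,at); result: nodes: 2:pl, 3:pl, 4:pl, 5:x1, 7:x2, 9:m, 12:m, 13:m, 17:m, 18:m edges: (2,5,pre); (3,7,pre); (4,7,pre); (5,3,post); (5,4,post); (9,4,at); (12,4,at); (13,4,at); (17,3,at); (18,4,at)
step 2: rule r2; match: 0->7, 1->3, 2->4, 3->17, 4->9; deleted nodes 9, 17; deleted edges (9,4,at); (17,3,at); added nodes (none); added edges (none); result: nodes: 2:pl, 3:pl, 4:pl, 5:x1, 7:x2, 12:m, 13:m, 18:m edges: (2,5,pre); (3,7,pre); (4,7,pre); (5,3,post); (5,4,post); (12,4,at); (13,4,at); (18,4,at)
final:
nodes: 2:pl, 3:pl, 4:pl, 5:x1, 7:x2, 12:m, 13:m, 18:m
edges: (2,5,pre); (3,7,pre); (4,7,pre); (5,3,post); (5,4,post); (12,4,at); (13,4,at); (18,4,at)
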